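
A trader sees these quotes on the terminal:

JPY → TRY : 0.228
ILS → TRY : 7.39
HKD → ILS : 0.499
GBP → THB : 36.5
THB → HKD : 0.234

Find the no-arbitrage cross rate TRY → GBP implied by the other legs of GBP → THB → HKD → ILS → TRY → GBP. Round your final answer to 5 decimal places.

Known legs of the cycle: 36.5 × 0.234 × 0.499 × 7.39 = 31.49587701
For no arbitrage the full-cycle product must be 1, so the missing rate is 1 / 31.49587701 ≈ 0.0317502.

0.03175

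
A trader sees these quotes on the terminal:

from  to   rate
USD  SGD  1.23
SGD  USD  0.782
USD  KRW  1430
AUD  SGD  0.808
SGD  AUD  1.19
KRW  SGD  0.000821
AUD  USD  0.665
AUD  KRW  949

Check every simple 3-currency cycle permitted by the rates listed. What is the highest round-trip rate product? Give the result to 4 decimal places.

0.9734

USD→SGD→AUD→USD: 1.23 × 1.19 × 0.665 = 0.97336
SGD→AUD→KRW→SGD: 1.19 × 949 × 0.000821 = 0.92716
USD→KRW→SGD→USD: 1430 × 0.000821 × 0.782 = 0.91809
Maximum is USD→SGD→AUD→USD at 0.9734; no arbitrage — every cycle loses value.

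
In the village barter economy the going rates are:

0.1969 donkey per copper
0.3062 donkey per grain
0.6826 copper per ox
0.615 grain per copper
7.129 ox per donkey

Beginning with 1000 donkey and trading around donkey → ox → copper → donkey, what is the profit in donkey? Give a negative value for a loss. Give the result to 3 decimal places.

-41.834

1000 donkey × 7.129 = 7129 ox
7129 ox × 0.6826 = 4866.2554 copper
4866.2554 copper × 0.1969 = 958.16568826 donkey
Net change: 958.16568826 − 1000 = -41.83431174 donkey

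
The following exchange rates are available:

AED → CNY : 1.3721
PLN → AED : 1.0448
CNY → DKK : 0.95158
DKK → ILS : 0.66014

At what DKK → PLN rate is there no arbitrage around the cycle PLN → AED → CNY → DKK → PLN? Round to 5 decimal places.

Known legs of the cycle: 1.0448 × 1.3721 × 0.95158 = 1.3641566167264
For no arbitrage the full-cycle product must be 1, so the missing rate is 1 / 1.3641566167264 ≈ 0.7330537.

0.73305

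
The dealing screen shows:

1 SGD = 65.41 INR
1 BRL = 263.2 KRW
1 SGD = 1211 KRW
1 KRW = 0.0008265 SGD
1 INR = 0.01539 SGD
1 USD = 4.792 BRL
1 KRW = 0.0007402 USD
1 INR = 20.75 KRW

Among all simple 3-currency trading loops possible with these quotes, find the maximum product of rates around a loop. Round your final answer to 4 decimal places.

INR→KRW→SGD→INR: 20.75 × 0.0008265 × 65.41 = 1.12177
BRL→KRW→USD→BRL: 263.2 × 0.0007402 × 4.792 = 0.93358
Maximum is INR→KRW→SGD→INR at 1.1218; arbitrage exists.

1.1218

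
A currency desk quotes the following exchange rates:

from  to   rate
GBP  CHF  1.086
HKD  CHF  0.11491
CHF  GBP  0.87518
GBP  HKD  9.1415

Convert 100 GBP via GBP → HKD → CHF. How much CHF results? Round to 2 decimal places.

100 GBP × 9.1415 = 914.15 HKD
914.15 HKD × 0.11491 = 105.0449765 CHF

105.04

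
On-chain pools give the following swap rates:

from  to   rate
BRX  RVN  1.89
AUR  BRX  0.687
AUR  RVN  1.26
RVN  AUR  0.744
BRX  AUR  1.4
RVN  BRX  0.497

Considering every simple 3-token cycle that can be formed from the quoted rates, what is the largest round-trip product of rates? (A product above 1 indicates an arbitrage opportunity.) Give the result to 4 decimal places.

0.9660

RVN→AUR→BRX→RVN: 0.744 × 0.687 × 1.89 = 0.96603
RVN→BRX→AUR→RVN: 0.497 × 1.4 × 1.26 = 0.87671
Maximum is RVN→AUR→BRX→RVN at 0.9660; no arbitrage — every cycle loses value.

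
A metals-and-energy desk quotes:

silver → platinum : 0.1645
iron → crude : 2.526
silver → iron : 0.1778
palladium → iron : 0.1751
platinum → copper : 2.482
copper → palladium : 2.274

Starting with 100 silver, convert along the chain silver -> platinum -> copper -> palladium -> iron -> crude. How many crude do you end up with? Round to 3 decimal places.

100 silver × 0.1645 = 16.45 platinum
16.45 platinum × 2.482 = 40.8289 copper
40.8289 copper × 2.274 = 92.8449186 palladium
92.8449186 palladium × 0.1751 = 16.25714524686 iron
16.25714524686 iron × 2.526 = 41.06554889356836 crude

41.066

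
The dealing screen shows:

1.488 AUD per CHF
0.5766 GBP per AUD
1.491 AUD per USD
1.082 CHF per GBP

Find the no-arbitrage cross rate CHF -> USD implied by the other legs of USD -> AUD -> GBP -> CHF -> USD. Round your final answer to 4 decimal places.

Known legs of the cycle: 1.491 × 0.5766 × 1.082 = 0.9302068692
For no arbitrage the full-cycle product must be 1, so the missing rate is 1 / 0.9302068692 ≈ 1.075030.

1.0750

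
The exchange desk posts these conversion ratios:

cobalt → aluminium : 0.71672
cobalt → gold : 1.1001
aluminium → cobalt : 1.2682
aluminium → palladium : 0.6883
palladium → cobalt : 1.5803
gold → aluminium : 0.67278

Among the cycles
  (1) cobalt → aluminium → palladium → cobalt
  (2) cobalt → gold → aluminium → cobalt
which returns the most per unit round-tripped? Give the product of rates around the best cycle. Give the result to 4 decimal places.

(1) 0.71672 × 0.6883 × 1.5803 = 0.77959
(2) 1.1001 × 0.67278 × 1.2682 = 0.93863
Highest is cycle (2) at 0.9386 (≤1, no arbitrage).

0.9386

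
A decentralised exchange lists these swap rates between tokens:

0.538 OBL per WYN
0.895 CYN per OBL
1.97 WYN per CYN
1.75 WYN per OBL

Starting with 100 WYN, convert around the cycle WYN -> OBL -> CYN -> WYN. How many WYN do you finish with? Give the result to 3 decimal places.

94.857

100 WYN × 0.538 = 53.8 OBL
53.8 OBL × 0.895 = 48.151 CYN
48.151 CYN × 1.97 = 94.85747 WYN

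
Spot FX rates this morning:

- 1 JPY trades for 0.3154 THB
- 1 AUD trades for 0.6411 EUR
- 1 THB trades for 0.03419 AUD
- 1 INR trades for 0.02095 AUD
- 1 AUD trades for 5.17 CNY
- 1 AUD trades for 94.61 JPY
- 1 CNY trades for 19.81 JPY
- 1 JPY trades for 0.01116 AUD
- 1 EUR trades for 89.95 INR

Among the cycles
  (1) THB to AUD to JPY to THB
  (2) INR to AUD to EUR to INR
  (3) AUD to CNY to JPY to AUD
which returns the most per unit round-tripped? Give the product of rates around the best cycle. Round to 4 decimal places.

1.2081

(1) 0.03419 × 94.61 × 0.3154 = 1.02023
(2) 0.02095 × 0.6411 × 89.95 = 1.20812
(3) 5.17 × 19.81 × 0.01116 = 1.14298
Highest is cycle (2) at 1.2081 (>1, arbitrage).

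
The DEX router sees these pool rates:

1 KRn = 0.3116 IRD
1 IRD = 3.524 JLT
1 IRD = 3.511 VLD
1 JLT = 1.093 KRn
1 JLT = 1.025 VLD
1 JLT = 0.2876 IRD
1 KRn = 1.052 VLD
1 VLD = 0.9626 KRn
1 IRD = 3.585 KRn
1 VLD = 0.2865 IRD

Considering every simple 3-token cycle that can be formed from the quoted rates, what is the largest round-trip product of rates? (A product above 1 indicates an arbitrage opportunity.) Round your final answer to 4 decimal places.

1.2002

JLT→KRn→IRD→JLT: 1.093 × 0.3116 × 3.524 = 1.20020
VLD→IRD→KRn→VLD: 0.2865 × 3.585 × 1.052 = 1.08051
VLD→KRn→IRD→VLD: 0.9626 × 0.3116 × 3.511 = 1.05311
VLD→IRD→JLT→VLD: 0.2865 × 3.524 × 1.025 = 1.03487
Maximum is JLT→KRn→IRD→JLT at 1.2002; arbitrage exists.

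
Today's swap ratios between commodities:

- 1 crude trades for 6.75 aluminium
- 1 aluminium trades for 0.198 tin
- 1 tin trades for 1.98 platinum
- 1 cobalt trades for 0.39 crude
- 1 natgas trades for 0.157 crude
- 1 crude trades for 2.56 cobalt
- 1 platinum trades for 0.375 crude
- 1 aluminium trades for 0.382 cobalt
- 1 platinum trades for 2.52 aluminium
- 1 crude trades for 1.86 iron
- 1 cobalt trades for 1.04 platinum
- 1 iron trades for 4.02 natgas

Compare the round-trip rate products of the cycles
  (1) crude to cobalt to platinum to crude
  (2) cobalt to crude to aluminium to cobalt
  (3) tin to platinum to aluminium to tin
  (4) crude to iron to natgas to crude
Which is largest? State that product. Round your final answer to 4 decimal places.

1.1739

(1) 2.56 × 1.04 × 0.375 = 0.99840
(2) 0.39 × 6.75 × 0.382 = 1.00562
(3) 1.98 × 2.52 × 0.198 = 0.98794
(4) 1.86 × 4.02 × 0.157 = 1.17392
Highest is cycle (4) at 1.1739 (>1, arbitrage).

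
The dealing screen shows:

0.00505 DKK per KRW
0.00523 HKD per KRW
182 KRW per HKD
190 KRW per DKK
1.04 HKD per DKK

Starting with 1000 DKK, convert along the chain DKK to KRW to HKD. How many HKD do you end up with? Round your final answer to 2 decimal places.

1000 DKK × 190 = 190000 KRW
190000 KRW × 0.00523 = 993.7 HKD

993.70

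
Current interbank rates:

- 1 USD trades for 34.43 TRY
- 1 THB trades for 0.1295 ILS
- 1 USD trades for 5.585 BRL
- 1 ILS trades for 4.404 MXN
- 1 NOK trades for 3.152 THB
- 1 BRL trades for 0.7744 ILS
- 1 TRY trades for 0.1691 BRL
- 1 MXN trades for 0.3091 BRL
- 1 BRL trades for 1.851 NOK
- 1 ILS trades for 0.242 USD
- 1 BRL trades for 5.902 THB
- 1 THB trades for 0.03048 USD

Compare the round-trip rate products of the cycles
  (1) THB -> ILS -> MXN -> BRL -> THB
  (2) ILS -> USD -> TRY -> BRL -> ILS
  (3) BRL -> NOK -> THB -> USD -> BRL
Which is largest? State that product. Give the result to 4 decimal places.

1.0911

(1) 0.1295 × 4.404 × 0.3091 × 5.902 = 1.04044
(2) 0.242 × 34.43 × 0.1691 × 0.7744 = 1.09109
(3) 1.851 × 3.152 × 0.03048 × 5.585 = 0.99319
Highest is cycle (2) at 1.0911 (>1, arbitrage).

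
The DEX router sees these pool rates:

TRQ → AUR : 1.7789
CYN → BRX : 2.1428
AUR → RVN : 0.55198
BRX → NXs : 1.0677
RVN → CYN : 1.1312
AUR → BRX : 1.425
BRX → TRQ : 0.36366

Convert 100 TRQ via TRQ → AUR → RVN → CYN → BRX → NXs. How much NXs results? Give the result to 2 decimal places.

254.12

100 TRQ × 1.7789 = 177.89 AUR
177.89 AUR × 0.55198 = 98.1917222 RVN
98.1917222 RVN × 1.1312 = 111.07447615264 CYN
111.07447615264 CYN × 2.1428 = 238.010387499876992 BRX
238.010387499876992 BRX × 1.0677 = 254.1236907336186643584 NXs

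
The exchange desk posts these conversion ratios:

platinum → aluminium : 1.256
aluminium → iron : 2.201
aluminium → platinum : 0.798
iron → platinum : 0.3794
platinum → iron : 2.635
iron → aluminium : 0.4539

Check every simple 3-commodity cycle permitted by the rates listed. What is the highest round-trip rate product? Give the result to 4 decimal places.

iron→platinum→aluminium→iron: 0.3794 × 1.256 × 2.201 = 1.04883
iron→aluminium→platinum→iron: 0.4539 × 0.798 × 2.635 = 0.95443
Maximum is iron→platinum→aluminium→iron at 1.0488; arbitrage exists.

1.0488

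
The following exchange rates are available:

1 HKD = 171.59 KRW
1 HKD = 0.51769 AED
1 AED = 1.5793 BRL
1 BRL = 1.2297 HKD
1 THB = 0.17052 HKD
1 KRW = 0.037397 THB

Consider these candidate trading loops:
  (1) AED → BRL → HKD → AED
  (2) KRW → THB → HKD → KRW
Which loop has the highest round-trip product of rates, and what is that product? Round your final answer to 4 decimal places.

1.0942

(1) 1.5793 × 1.2297 × 0.51769 = 1.00539
(2) 0.037397 × 0.17052 × 171.59 = 1.09422
Highest is cycle (2) at 1.0942 (>1, arbitrage).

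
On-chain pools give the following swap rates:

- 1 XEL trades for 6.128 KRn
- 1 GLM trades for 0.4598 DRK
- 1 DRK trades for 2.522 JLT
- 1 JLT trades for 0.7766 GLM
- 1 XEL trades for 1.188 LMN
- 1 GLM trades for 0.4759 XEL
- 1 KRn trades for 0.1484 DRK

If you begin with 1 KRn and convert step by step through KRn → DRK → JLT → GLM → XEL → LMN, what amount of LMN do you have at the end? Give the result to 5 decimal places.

0.16433

1 KRn × 0.1484 = 0.1484 DRK
0.1484 DRK × 2.522 = 0.3742648 JLT
0.3742648 JLT × 0.7766 = 0.29065404368 GLM
0.29065404368 GLM × 0.4759 = 0.138322259387312 XEL
0.138322259387312 XEL × 1.188 = 0.164326844152126656 LMN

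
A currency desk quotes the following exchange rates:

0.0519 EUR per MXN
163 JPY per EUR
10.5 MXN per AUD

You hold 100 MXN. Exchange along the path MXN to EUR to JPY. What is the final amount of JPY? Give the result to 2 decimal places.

845.97

100 MXN × 0.0519 = 5.19 EUR
5.19 EUR × 163 = 845.97 JPY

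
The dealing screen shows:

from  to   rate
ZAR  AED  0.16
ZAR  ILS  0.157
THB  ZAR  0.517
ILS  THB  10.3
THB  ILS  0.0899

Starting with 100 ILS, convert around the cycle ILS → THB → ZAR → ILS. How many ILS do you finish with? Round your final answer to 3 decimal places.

100 ILS × 10.3 = 1030 THB
1030 THB × 0.517 = 532.51 ZAR
532.51 ZAR × 0.157 = 83.60407 ILS

83.604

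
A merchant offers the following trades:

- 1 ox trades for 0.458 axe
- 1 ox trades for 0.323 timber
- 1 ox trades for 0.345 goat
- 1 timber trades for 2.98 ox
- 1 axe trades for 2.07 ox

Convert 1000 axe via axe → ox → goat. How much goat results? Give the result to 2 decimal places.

714.15

1000 axe × 2.07 = 2070 ox
2070 ox × 0.345 = 714.15 goat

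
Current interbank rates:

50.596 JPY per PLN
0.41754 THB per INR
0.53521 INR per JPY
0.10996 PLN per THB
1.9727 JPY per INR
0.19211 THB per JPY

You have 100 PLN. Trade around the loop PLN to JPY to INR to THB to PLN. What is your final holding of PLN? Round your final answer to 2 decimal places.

100 PLN × 50.596 = 5059.6 JPY
5059.6 JPY × 0.53521 = 2707.948516 INR
2707.948516 INR × 0.41754 = 1130.67682337064 THB
1130.67682337064 THB × 0.10996 = 124.3292234978355744 PLN

124.33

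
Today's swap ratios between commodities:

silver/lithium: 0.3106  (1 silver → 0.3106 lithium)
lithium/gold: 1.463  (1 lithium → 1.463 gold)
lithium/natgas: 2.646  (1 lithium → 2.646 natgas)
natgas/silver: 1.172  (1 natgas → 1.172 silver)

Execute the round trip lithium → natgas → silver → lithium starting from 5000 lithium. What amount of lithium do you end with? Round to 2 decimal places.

5000 lithium × 2.646 = 13230 natgas
13230 natgas × 1.172 = 15505.56 silver
15505.56 silver × 0.3106 = 4816.026936 lithium

4816.03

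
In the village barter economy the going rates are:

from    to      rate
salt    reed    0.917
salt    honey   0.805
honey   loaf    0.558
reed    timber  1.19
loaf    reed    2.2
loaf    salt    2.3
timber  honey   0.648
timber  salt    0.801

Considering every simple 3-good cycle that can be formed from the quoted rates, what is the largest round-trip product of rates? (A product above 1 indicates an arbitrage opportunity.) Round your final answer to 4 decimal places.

1.0331

loaf→salt→honey→loaf: 2.3 × 0.805 × 0.558 = 1.03314
timber→salt→reed→timber: 0.801 × 0.917 × 1.19 = 0.87408
Maximum is loaf→salt→honey→loaf at 1.0331; arbitrage exists.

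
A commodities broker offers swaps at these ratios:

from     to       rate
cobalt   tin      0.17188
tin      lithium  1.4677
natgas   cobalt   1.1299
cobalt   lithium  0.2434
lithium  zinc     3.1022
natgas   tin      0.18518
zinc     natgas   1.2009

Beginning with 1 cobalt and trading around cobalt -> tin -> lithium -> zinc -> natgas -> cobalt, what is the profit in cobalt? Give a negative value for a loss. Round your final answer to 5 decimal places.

1 cobalt × 0.17188 = 0.17188 tin
0.17188 tin × 1.4677 = 0.252268276 lithium
0.252268276 lithium × 3.1022 = 0.7825866458072 zinc
0.7825866458072 zinc × 1.2009 = 0.93980830294986648 natgas
0.93980830294986648 natgas × 1.1299 = 1.061889401503054135752 cobalt
Net change: 1.061889401503054135752 − 1 = 0.061889401503054135752 cobalt

0.06189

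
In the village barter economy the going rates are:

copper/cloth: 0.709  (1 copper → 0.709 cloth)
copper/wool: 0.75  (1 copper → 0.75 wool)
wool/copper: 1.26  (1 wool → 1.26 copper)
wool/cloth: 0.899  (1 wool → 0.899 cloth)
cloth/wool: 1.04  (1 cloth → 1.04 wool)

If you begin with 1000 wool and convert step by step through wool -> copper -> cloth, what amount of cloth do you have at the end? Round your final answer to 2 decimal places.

1000 wool × 1.26 = 1260 copper
1260 copper × 0.709 = 893.34 cloth

893.34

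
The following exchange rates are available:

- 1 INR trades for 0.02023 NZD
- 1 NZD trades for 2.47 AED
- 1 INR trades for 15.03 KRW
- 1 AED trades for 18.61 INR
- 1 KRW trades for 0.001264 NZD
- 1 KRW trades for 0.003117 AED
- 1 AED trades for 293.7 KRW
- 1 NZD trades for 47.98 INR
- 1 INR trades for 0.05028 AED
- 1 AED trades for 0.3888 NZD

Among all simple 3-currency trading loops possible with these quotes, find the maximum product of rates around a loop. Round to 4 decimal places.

INR→AED→NZD→INR: 0.05028 × 0.3888 × 47.98 = 0.93795
INR→NZD→AED→INR: 0.02023 × 2.47 × 18.61 = 0.92991
AED→KRW→NZD→AED: 293.7 × 0.001264 × 2.47 = 0.91695
INR→KRW→NZD→INR: 15.03 × 0.001264 × 47.98 = 0.91152
INR→KRW→AED→INR: 15.03 × 0.003117 × 18.61 = 0.87185
Maximum is INR→AED→NZD→INR at 0.9380; no arbitrage — every cycle loses value.

0.9380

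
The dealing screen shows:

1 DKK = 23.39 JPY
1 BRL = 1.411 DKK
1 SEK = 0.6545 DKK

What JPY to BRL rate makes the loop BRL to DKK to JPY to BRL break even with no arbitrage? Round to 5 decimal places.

0.03030

Known legs of the cycle: 1.411 × 23.39 = 33.00329
For no arbitrage the full-cycle product must be 1, so the missing rate is 1 / 33.00329 ≈ 0.0303000.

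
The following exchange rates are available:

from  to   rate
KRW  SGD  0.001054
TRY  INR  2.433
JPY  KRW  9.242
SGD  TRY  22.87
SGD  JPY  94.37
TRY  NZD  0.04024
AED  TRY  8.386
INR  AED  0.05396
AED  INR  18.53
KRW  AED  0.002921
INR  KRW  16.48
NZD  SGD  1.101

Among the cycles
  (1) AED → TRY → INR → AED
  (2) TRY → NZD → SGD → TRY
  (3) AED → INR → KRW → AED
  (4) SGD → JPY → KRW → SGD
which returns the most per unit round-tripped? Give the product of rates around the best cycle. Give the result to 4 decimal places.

1.1010

(1) 8.386 × 2.433 × 0.05396 = 1.10095
(2) 0.04024 × 1.101 × 22.87 = 1.01324
(3) 18.53 × 16.48 × 0.002921 = 0.89200
(4) 94.37 × 9.242 × 0.001054 = 0.91926
Highest is cycle (1) at 1.1010 (>1, arbitrage).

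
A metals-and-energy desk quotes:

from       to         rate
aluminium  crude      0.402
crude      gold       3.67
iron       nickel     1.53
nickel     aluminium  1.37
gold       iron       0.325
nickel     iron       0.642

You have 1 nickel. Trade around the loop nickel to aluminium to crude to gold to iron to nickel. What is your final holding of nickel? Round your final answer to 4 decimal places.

1 nickel × 1.37 = 1.37 aluminium
1.37 aluminium × 0.402 = 0.55074 crude
0.55074 crude × 3.67 = 2.0212158 gold
2.0212158 gold × 0.325 = 0.656895135 iron
0.656895135 iron × 1.53 = 1.00504955655 nickel

1.0050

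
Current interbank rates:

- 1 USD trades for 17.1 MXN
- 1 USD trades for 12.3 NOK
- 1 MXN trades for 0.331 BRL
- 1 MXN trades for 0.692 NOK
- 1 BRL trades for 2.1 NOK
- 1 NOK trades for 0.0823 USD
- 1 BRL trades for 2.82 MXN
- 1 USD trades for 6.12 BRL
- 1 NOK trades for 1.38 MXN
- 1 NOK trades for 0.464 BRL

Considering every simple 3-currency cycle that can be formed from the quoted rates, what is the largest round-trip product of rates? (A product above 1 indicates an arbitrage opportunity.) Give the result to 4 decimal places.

1.0577

USD→BRL→NOK→USD: 6.12 × 2.1 × 0.0823 = 1.05772
MXN→NOK→USD→MXN: 0.692 × 0.0823 × 17.1 = 0.97387
MXN→BRL→NOK→MXN: 0.331 × 2.1 × 1.38 = 0.95924
MXN→NOK→BRL→MXN: 0.692 × 0.464 × 2.82 = 0.90547
Maximum is USD→BRL→NOK→USD at 1.0577; arbitrage exists.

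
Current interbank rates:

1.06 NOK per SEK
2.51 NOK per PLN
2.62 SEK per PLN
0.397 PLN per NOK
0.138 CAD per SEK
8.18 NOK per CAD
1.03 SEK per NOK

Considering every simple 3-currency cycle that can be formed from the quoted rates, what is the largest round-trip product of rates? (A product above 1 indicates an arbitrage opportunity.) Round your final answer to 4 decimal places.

NOK→SEK→CAD→NOK: 1.03 × 0.138 × 8.18 = 1.16271
NOK→PLN→SEK→NOK: 0.397 × 2.62 × 1.06 = 1.10255
Maximum is NOK→SEK→CAD→NOK at 1.1627; arbitrage exists.

1.1627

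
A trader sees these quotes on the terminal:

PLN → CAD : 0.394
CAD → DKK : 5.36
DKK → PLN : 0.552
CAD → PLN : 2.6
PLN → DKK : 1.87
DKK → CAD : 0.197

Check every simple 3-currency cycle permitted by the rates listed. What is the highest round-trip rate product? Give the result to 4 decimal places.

1.1657

CAD→DKK→PLN→CAD: 5.36 × 0.552 × 0.394 = 1.16574
CAD→PLN→DKK→CAD: 2.6 × 1.87 × 0.197 = 0.95781
Maximum is CAD→DKK→PLN→CAD at 1.1657; arbitrage exists.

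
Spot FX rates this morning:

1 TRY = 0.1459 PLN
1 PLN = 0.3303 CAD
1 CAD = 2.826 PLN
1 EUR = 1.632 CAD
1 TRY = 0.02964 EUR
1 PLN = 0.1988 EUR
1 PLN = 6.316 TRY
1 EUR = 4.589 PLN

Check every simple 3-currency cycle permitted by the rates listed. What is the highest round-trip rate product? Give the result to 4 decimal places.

0.9169

PLN→EUR→CAD→PLN: 0.1988 × 1.632 × 2.826 = 0.91687
TRY→EUR→PLN→TRY: 0.02964 × 4.589 × 6.316 = 0.85909
Maximum is PLN→EUR→CAD→PLN at 0.9169; no arbitrage — every cycle loses value.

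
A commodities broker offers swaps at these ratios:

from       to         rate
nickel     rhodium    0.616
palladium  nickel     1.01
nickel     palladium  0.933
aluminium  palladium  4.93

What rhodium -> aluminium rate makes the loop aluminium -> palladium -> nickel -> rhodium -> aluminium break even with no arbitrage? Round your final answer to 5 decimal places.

0.32603

Known legs of the cycle: 4.93 × 1.01 × 0.616 = 3.0672488
For no arbitrage the full-cycle product must be 1, so the missing rate is 1 / 3.0672488 ≈ 0.3260251.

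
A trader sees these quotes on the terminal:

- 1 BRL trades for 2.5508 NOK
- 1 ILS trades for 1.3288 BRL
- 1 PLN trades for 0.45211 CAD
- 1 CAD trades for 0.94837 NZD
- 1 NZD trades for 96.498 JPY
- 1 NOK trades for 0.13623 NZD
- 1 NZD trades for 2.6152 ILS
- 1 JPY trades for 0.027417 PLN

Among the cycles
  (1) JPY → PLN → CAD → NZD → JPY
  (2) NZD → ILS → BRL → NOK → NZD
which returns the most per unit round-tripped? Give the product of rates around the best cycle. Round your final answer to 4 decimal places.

1.2076

(1) 0.027417 × 0.45211 × 0.94837 × 96.498 = 1.13438
(2) 2.6152 × 1.3288 × 2.5508 × 0.13623 = 1.20757
Highest is cycle (2) at 1.2076 (>1, arbitrage).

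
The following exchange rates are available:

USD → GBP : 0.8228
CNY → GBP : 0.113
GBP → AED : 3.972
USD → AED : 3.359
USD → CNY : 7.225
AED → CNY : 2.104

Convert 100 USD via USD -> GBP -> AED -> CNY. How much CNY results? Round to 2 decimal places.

100 USD × 0.8228 = 82.28 GBP
82.28 GBP × 3.972 = 326.81616 AED
326.81616 AED × 2.104 = 687.62120064 CNY

687.62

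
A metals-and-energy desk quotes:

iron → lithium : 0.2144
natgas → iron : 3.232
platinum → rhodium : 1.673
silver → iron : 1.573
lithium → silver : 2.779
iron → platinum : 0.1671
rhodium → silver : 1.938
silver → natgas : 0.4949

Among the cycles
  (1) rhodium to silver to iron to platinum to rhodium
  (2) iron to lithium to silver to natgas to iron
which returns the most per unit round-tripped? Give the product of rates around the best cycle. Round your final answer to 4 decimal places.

(1) 1.938 × 1.573 × 0.1671 × 1.673 = 0.85223
(2) 0.2144 × 2.779 × 0.4949 × 3.232 = 0.95302
Highest is cycle (2) at 0.9530 (≤1, no arbitrage).

0.9530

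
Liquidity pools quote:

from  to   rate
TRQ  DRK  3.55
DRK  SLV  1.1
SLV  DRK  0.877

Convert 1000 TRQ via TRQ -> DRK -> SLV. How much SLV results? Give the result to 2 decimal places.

1000 TRQ × 3.55 = 3550 DRK
3550 DRK × 1.1 = 3905 SLV

3905.00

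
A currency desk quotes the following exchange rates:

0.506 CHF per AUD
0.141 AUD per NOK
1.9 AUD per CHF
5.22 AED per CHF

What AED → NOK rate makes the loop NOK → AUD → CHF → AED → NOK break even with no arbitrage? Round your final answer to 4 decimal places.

Known legs of the cycle: 0.141 × 0.506 × 5.22 = 0.37242612
For no arbitrage the full-cycle product must be 1, so the missing rate is 1 / 0.37242612 ≈ 2.685096.

2.6851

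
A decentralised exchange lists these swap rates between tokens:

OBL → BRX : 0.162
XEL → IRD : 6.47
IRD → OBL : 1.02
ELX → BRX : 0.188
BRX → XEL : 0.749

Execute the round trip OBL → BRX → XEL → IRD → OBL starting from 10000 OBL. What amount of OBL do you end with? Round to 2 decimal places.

10000 OBL × 0.162 = 1620 BRX
1620 BRX × 0.749 = 1213.38 XEL
1213.38 XEL × 6.47 = 7850.5686 IRD
7850.5686 IRD × 1.02 = 8007.579972 OBL

8007.58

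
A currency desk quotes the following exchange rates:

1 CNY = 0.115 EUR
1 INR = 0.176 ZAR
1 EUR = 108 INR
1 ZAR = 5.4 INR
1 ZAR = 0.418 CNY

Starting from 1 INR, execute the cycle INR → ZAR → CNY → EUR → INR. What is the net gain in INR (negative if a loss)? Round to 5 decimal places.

1 INR × 0.176 = 0.176 ZAR
0.176 ZAR × 0.418 = 0.073568 CNY
0.073568 CNY × 0.115 = 0.00846032 EUR
0.00846032 EUR × 108 = 0.91371456 INR
Net change: 0.91371456 − 1 = -0.08628544 INR

-0.08629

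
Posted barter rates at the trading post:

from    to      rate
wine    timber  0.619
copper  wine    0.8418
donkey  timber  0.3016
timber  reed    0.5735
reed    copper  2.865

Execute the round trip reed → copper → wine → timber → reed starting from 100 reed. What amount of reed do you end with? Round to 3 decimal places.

85.617

100 reed × 2.865 = 286.5 copper
286.5 copper × 0.8418 = 241.1757 wine
241.1757 wine × 0.619 = 149.2877583 timber
149.2877583 timber × 0.5735 = 85.61652938505 reed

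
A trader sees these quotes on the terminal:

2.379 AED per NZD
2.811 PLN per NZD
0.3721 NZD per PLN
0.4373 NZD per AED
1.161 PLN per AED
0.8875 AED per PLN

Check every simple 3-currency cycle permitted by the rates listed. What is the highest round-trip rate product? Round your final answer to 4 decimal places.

1.0910

NZD→PLN→AED→NZD: 2.811 × 0.8875 × 0.4373 = 1.09096
NZD→AED→PLN→NZD: 2.379 × 1.161 × 0.3721 = 1.02775
Maximum is NZD→PLN→AED→NZD at 1.0910; arbitrage exists.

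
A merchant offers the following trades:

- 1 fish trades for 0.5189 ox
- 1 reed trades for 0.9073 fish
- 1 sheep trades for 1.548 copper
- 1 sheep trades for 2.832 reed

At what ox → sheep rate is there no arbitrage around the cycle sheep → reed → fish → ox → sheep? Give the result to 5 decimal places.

Known legs of the cycle: 2.832 × 0.9073 × 0.5189 = 1.33329985104
For no arbitrage the full-cycle product must be 1, so the missing rate is 1 / 1.33329985104 ≈ 0.7500188.

0.75002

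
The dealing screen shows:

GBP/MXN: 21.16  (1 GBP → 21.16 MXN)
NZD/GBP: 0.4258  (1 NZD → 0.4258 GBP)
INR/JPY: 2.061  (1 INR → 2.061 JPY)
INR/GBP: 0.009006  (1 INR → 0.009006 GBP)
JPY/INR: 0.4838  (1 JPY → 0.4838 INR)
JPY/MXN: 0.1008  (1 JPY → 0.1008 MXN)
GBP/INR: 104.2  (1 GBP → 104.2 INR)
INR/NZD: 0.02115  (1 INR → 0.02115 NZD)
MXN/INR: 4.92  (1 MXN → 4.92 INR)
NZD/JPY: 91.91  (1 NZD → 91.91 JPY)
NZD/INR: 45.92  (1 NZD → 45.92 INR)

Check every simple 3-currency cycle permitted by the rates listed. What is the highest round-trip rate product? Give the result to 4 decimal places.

INR→JPY→MXN→INR: 2.061 × 0.1008 × 4.92 = 1.02212
NZD→JPY→INR→NZD: 91.91 × 0.4838 × 0.02115 = 0.94046
GBP→INR→NZD→GBP: 104.2 × 0.02115 × 0.4258 = 0.93839
GBP→MXN→INR→GBP: 21.16 × 4.92 × 0.009006 = 0.93759
Maximum is INR→JPY→MXN→INR at 1.0221; arbitrage exists.

1.0221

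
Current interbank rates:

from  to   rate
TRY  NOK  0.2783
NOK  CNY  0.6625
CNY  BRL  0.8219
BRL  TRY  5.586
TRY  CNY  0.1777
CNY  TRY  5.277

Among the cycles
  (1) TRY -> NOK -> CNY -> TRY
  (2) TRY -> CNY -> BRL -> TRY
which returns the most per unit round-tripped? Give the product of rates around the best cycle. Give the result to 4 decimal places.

(1) 0.2783 × 0.6625 × 5.277 = 0.97294
(2) 0.1777 × 0.8219 × 5.586 = 0.81584
Highest is cycle (1) at 0.9729 (≤1, no arbitrage).

0.9729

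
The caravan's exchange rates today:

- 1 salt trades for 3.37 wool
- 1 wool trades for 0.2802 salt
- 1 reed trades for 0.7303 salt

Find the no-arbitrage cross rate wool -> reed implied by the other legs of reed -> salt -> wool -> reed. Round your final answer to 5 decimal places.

0.40632

Known legs of the cycle: 0.7303 × 3.37 = 2.461111
For no arbitrage the full-cycle product must be 1, so the missing rate is 1 / 2.461111 ≈ 0.4063206.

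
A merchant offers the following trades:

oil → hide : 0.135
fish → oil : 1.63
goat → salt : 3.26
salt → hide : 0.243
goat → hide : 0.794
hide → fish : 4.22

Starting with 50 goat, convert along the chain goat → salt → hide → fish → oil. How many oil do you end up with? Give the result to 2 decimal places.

272.45

50 goat × 3.26 = 163 salt
163 salt × 0.243 = 39.609 hide
39.609 hide × 4.22 = 167.14998 fish
167.14998 fish × 1.63 = 272.4544674 oil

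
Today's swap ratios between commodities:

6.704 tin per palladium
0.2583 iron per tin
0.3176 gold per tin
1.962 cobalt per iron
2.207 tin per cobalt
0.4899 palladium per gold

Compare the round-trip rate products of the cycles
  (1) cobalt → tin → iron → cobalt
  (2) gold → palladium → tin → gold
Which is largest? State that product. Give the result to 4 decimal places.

1.1185

(1) 2.207 × 0.2583 × 1.962 = 1.11847
(2) 0.4899 × 6.704 × 0.3176 = 1.04309
Highest is cycle (1) at 1.1185 (>1, arbitrage).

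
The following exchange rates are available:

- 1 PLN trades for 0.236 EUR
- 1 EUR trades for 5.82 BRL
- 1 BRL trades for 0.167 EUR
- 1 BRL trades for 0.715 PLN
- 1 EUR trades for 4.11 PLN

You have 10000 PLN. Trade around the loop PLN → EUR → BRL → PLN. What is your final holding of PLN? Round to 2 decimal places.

10000 PLN × 0.236 = 2360 EUR
2360 EUR × 5.82 = 13735.2 BRL
13735.2 BRL × 0.715 = 9820.668 PLN

9820.67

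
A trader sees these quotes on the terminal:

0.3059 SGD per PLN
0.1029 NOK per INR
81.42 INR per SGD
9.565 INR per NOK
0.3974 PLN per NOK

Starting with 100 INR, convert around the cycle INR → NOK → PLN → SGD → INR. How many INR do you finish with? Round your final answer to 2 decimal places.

101.85

100 INR × 0.1029 = 10.29 NOK
10.29 NOK × 0.3974 = 4.089246 PLN
4.089246 PLN × 0.3059 = 1.2509003514 SGD
1.2509003514 SGD × 81.42 = 101.848306610988 INR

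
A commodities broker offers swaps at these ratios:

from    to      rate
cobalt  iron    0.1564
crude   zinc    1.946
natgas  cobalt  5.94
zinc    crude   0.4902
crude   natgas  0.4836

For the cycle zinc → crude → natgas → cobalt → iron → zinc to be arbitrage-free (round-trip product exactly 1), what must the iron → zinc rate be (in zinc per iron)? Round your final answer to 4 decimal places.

4.5406

Known legs of the cycle: 0.4902 × 0.4836 × 5.94 × 0.1564 = 0.22023320185152
For no arbitrage the full-cycle product must be 1, so the missing rate is 1 / 0.22023320185152 ≈ 4.540641.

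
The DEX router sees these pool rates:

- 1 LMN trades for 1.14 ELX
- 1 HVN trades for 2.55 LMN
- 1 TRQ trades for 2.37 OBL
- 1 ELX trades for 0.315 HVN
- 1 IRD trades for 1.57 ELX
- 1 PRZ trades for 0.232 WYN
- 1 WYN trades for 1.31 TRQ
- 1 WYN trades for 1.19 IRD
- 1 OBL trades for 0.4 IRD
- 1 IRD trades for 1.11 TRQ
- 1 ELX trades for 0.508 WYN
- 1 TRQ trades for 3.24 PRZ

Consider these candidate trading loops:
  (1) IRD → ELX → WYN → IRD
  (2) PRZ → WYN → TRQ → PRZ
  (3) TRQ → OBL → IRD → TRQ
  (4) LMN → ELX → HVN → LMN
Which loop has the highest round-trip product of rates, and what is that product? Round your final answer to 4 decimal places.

1.0523

(1) 1.57 × 0.508 × 1.19 = 0.94910
(2) 0.232 × 1.31 × 3.24 = 0.98470
(3) 2.37 × 0.4 × 1.11 = 1.05228
(4) 1.14 × 0.315 × 2.55 = 0.91571
Highest is cycle (3) at 1.0523 (>1, arbitrage).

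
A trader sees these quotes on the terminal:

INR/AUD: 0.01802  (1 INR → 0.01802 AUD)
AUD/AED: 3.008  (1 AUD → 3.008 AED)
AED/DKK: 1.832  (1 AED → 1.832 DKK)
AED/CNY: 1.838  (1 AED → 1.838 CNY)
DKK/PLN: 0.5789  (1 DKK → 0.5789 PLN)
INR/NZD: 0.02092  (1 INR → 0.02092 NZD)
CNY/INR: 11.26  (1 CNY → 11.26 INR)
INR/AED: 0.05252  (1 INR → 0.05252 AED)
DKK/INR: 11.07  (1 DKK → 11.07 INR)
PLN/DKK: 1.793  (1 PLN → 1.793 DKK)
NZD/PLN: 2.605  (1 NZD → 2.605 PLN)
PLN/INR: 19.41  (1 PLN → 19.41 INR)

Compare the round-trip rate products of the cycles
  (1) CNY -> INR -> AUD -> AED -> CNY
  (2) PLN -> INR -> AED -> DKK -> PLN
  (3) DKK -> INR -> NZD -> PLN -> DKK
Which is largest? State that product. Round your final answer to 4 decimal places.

1.1218

(1) 11.26 × 0.01802 × 3.008 × 1.838 = 1.12180
(2) 19.41 × 0.05252 × 1.832 × 0.5789 = 1.08113
(3) 11.07 × 0.02092 × 2.605 × 1.793 = 1.08168
Highest is cycle (1) at 1.1218 (>1, arbitrage).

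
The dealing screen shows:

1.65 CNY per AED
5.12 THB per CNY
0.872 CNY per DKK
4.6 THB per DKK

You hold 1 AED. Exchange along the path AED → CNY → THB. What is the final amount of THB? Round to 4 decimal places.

1 AED × 1.65 = 1.65 CNY
1.65 CNY × 5.12 = 8.448 THB

8.4480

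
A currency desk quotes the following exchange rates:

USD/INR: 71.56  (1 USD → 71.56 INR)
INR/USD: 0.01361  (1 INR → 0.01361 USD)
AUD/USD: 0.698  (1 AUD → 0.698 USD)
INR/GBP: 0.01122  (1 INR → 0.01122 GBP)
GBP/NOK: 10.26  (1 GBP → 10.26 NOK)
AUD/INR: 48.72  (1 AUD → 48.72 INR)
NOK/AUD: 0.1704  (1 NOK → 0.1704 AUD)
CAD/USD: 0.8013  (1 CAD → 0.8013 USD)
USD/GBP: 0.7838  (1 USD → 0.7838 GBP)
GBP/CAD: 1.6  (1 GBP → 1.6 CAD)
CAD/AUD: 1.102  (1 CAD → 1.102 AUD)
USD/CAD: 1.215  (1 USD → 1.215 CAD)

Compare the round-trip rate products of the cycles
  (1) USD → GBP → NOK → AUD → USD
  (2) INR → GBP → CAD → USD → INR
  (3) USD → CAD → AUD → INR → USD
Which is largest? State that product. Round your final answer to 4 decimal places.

(1) 0.7838 × 10.26 × 0.1704 × 0.698 = 0.95648
(2) 0.01122 × 1.6 × 0.8013 × 71.56 = 1.02939
(3) 1.215 × 1.102 × 48.72 × 0.01361 = 0.88782
Highest is cycle (2) at 1.0294 (>1, arbitrage).

1.0294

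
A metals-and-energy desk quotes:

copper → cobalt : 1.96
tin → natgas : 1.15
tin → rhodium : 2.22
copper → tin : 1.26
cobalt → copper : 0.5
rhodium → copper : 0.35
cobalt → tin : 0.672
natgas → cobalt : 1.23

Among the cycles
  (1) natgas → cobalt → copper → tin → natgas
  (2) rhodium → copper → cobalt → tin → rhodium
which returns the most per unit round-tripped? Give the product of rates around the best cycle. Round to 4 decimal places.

(1) 1.23 × 0.5 × 1.26 × 1.15 = 0.89114
(2) 0.35 × 1.96 × 0.672 × 2.22 = 1.02340
Highest is cycle (2) at 1.0234 (>1, arbitrage).

1.0234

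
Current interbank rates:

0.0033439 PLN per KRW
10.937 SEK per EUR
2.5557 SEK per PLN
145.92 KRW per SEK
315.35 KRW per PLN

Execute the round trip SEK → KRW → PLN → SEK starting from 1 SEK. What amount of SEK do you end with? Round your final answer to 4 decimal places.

1 SEK × 145.92 = 145.92 KRW
145.92 KRW × 0.0033439 = 0.487941888 PLN
0.487941888 PLN × 2.5557 = 1.2470330831616 SEK

1.2470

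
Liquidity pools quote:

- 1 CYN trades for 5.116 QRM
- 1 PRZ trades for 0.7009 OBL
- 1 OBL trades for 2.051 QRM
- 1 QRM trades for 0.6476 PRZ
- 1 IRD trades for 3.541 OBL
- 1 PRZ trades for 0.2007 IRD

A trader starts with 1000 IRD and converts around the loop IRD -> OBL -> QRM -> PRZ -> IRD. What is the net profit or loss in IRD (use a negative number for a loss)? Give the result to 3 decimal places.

1000 IRD × 3.541 = 3541 OBL
3541 OBL × 2.051 = 7262.591 QRM
7262.591 QRM × 0.6476 = 4703.2539316 PRZ
4703.2539316 PRZ × 0.2007 = 943.94306407212 IRD
Net change: 943.94306407212 − 1000 = -56.05693592788 IRD

-56.057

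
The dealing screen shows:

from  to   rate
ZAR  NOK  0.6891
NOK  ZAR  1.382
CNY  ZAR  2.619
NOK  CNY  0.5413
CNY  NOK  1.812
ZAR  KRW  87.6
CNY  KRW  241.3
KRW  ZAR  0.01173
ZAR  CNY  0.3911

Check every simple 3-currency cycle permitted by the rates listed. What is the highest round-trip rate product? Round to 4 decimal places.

1.1070

KRW→ZAR→CNY→KRW: 0.01173 × 0.3911 × 241.3 = 1.10699
ZAR→CNY→NOK→ZAR: 0.3911 × 1.812 × 1.382 = 0.97939
ZAR→NOK→CNY→ZAR: 0.6891 × 0.5413 × 2.619 = 0.97691
Maximum is KRW→ZAR→CNY→KRW at 1.1070; arbitrage exists.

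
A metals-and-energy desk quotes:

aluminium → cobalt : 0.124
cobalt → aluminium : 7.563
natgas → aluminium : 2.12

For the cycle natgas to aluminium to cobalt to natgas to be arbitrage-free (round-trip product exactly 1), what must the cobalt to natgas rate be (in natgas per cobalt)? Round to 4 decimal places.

Known legs of the cycle: 2.12 × 0.124 = 0.26288
For no arbitrage the full-cycle product must be 1, so the missing rate is 1 / 0.26288 ≈ 3.804017.

3.8040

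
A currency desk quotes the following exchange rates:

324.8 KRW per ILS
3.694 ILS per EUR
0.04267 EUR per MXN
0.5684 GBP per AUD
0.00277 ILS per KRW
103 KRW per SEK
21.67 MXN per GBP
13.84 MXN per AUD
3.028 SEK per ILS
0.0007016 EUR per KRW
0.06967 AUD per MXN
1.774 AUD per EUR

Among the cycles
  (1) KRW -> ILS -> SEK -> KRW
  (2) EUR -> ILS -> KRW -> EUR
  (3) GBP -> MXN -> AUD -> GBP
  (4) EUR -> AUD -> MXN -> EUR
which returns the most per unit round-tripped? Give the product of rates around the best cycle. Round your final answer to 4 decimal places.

(1) 0.00277 × 3.028 × 103 = 0.86392
(2) 3.694 × 324.8 × 0.0007016 = 0.84179
(3) 21.67 × 0.06967 × 0.5684 = 0.85814
(4) 1.774 × 13.84 × 0.04267 = 1.04764
Highest is cycle (4) at 1.0476 (>1, arbitrage).

1.0476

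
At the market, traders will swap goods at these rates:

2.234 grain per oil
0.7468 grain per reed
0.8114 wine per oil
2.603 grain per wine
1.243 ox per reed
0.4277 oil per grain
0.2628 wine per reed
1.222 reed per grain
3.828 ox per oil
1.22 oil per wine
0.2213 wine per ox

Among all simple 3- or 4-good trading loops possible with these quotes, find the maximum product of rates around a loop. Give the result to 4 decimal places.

oil→ox→wine→oil: 3.828 × 0.2213 × 1.22 = 1.03351
oil→ox→wine→grain→oil: 3.828 × 0.2213 × 2.603 × 0.4277 = 0.94312
oil→wine→grain→oil: 0.8114 × 2.603 × 0.4277 = 0.90333
oil→grain→reed→wine→oil: 2.234 × 1.222 × 0.2628 × 1.22 = 0.87527
ox→wine→grain→reed→ox: 0.2213 × 2.603 × 1.222 × 1.243 = 0.87498
reed→wine→grain→reed: 0.2628 × 2.603 × 1.222 = 0.83593
Maximum is oil→ox→wine→oil at 1.0335; arbitrage exists.

1.0335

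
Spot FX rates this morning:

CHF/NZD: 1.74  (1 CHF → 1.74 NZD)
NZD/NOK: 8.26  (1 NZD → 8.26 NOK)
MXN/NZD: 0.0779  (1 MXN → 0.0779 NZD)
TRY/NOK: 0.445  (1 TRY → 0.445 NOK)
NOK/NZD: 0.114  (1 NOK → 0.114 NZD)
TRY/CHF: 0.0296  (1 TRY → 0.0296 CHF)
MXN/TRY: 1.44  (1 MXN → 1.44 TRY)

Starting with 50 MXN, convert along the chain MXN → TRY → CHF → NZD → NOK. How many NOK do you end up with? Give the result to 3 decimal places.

50 MXN × 1.44 = 72 TRY
72 TRY × 0.0296 = 2.1312 CHF
2.1312 CHF × 1.74 = 3.708288 NZD
3.708288 NZD × 8.26 = 30.63045888 NOK

30.630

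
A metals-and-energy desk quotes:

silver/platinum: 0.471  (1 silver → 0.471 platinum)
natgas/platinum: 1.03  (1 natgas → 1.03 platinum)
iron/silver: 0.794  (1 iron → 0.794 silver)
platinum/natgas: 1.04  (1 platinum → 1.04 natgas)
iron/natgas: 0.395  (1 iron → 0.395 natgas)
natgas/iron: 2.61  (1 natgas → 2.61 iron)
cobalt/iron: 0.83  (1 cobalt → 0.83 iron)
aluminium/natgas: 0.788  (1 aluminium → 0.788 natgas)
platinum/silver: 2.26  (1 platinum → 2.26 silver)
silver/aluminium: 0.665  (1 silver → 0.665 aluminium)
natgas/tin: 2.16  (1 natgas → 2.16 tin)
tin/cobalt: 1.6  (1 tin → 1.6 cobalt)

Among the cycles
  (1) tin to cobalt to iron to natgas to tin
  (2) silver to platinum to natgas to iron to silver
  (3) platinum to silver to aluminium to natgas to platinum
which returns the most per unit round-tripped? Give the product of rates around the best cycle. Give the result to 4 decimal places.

(1) 1.6 × 0.83 × 0.395 × 2.16 = 1.13305
(2) 0.471 × 1.04 × 2.61 × 0.794 = 1.01512
(3) 2.26 × 0.665 × 0.788 × 1.03 = 1.21981
Highest is cycle (3) at 1.2198 (>1, arbitrage).

1.2198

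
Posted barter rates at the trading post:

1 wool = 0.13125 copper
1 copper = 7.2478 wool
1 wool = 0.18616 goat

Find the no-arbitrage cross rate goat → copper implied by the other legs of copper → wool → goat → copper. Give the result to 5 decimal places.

Known legs of the cycle: 7.2478 × 0.18616 = 1.349250448
For no arbitrage the full-cycle product must be 1, so the missing rate is 1 / 1.349250448 ≈ 0.7411522.

0.74115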